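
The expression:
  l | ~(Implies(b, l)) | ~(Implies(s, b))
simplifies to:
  b | l | s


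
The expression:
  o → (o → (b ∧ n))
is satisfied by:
  {b: True, n: True, o: False}
  {b: True, n: False, o: False}
  {n: True, b: False, o: False}
  {b: False, n: False, o: False}
  {b: True, o: True, n: True}


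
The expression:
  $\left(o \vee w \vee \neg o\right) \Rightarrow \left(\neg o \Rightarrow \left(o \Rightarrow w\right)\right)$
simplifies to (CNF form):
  $\text{True}$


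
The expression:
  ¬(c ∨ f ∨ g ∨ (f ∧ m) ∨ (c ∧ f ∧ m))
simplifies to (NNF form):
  ¬c ∧ ¬f ∧ ¬g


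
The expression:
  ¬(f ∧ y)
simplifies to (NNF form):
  ¬f ∨ ¬y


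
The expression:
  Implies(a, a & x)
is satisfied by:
  {x: True, a: False}
  {a: False, x: False}
  {a: True, x: True}


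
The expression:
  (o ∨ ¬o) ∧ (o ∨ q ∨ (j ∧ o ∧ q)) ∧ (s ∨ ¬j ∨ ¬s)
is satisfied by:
  {q: True, o: True}
  {q: True, o: False}
  {o: True, q: False}


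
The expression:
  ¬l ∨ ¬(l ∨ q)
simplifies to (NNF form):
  ¬l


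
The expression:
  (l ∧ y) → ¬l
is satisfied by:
  {l: False, y: False}
  {y: True, l: False}
  {l: True, y: False}


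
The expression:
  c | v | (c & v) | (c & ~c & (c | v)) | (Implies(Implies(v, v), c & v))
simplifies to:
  c | v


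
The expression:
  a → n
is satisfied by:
  {n: True, a: False}
  {a: False, n: False}
  {a: True, n: True}


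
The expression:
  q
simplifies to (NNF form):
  q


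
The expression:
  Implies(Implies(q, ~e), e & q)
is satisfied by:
  {e: True, q: True}


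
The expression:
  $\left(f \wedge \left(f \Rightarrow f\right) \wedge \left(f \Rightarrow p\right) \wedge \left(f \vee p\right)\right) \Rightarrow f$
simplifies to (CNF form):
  $\text{True}$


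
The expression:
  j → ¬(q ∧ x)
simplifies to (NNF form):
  ¬j ∨ ¬q ∨ ¬x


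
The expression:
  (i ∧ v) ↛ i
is never true.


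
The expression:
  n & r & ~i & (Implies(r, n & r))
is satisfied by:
  {r: True, n: True, i: False}


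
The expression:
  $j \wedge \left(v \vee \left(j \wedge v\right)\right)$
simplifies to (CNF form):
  $j \wedge v$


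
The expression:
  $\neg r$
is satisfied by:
  {r: False}


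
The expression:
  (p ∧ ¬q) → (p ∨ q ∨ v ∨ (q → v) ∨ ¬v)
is always true.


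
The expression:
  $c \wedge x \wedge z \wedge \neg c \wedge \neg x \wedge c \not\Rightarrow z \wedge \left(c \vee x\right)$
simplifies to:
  $\text{False}$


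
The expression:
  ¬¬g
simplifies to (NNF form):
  g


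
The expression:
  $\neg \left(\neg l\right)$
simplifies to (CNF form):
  $l$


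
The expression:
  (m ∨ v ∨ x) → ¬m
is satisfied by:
  {m: False}


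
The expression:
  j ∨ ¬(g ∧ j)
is always true.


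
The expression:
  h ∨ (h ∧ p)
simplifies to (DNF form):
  h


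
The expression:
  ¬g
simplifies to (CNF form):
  ¬g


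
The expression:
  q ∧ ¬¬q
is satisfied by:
  {q: True}


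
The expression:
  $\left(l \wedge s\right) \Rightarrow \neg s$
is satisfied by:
  {l: False, s: False}
  {s: True, l: False}
  {l: True, s: False}


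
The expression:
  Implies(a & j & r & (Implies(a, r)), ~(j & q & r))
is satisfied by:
  {q: False, a: False, r: False, j: False}
  {j: True, q: False, a: False, r: False}
  {r: True, q: False, a: False, j: False}
  {j: True, r: True, q: False, a: False}
  {a: True, j: False, q: False, r: False}
  {j: True, a: True, q: False, r: False}
  {r: True, a: True, j: False, q: False}
  {j: True, r: True, a: True, q: False}
  {q: True, r: False, a: False, j: False}
  {j: True, q: True, r: False, a: False}
  {r: True, q: True, j: False, a: False}
  {j: True, r: True, q: True, a: False}
  {a: True, q: True, r: False, j: False}
  {j: True, a: True, q: True, r: False}
  {r: True, a: True, q: True, j: False}


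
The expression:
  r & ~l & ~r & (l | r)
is never true.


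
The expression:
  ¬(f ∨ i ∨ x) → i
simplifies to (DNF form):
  f ∨ i ∨ x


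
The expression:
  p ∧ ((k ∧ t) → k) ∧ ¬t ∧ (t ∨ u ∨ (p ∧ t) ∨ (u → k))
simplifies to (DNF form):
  p ∧ ¬t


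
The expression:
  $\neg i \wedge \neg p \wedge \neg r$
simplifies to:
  $\neg i \wedge \neg p \wedge \neg r$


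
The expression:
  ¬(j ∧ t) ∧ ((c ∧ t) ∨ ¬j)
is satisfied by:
  {j: False}


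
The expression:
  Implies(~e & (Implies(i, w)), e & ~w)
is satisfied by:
  {e: True, i: True, w: False}
  {e: True, i: False, w: False}
  {e: True, w: True, i: True}
  {e: True, w: True, i: False}
  {i: True, w: False, e: False}


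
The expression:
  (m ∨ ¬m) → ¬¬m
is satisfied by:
  {m: True}


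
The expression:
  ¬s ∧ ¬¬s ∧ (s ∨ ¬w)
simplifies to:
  False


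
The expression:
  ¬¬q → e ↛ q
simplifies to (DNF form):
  ¬q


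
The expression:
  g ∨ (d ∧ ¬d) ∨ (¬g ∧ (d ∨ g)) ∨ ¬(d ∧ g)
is always true.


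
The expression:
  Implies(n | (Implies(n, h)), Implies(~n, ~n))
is always true.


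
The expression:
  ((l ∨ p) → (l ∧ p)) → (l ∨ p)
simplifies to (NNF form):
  l ∨ p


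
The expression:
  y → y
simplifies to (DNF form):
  True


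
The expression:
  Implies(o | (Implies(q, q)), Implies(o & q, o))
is always true.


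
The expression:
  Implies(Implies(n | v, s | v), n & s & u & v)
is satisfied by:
  {u: True, n: True, s: False, v: False}
  {n: True, u: False, s: False, v: False}
  {u: True, v: True, s: True, n: True}


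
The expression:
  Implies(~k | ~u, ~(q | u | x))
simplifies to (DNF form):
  (k & u) | (u & ~u) | (k & u & ~q) | (k & u & ~x) | (k & ~q & ~x) | (u & ~q & ~u) | (u & ~u & ~x) | (~q & ~u & ~x)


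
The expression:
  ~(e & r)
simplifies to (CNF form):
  ~e | ~r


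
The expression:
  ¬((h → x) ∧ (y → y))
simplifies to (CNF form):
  h ∧ ¬x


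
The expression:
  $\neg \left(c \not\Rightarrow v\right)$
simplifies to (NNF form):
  $v \vee \neg c$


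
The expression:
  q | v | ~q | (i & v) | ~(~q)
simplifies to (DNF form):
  True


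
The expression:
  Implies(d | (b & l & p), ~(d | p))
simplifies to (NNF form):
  ~d & (~b | ~l | ~p)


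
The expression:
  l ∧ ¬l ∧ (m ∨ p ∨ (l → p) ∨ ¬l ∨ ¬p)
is never true.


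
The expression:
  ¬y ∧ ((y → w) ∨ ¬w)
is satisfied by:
  {y: False}


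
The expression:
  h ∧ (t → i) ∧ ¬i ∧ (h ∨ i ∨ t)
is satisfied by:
  {h: True, i: False, t: False}


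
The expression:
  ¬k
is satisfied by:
  {k: False}


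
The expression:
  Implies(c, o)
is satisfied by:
  {o: True, c: False}
  {c: False, o: False}
  {c: True, o: True}


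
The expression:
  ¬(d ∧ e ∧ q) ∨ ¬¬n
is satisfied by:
  {n: True, e: False, q: False, d: False}
  {n: False, e: False, q: False, d: False}
  {n: True, d: True, e: False, q: False}
  {d: True, n: False, e: False, q: False}
  {n: True, q: True, d: False, e: False}
  {q: True, d: False, e: False, n: False}
  {n: True, d: True, q: True, e: False}
  {d: True, q: True, n: False, e: False}
  {n: True, e: True, d: False, q: False}
  {e: True, d: False, q: False, n: False}
  {n: True, d: True, e: True, q: False}
  {d: True, e: True, n: False, q: False}
  {n: True, q: True, e: True, d: False}
  {q: True, e: True, d: False, n: False}
  {n: True, d: True, q: True, e: True}


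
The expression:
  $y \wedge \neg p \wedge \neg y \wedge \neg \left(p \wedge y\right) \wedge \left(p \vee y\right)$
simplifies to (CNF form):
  $\text{False}$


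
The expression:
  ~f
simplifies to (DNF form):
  ~f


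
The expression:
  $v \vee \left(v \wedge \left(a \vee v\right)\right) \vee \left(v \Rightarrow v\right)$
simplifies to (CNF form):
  $\text{True}$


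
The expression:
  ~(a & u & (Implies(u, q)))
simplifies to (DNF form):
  ~a | ~q | ~u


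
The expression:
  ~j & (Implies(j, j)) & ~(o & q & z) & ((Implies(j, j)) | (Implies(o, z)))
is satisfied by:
  {o: False, q: False, j: False, z: False}
  {z: True, o: False, q: False, j: False}
  {q: True, z: False, o: False, j: False}
  {z: True, q: True, o: False, j: False}
  {o: True, z: False, q: False, j: False}
  {z: True, o: True, q: False, j: False}
  {q: True, o: True, z: False, j: False}


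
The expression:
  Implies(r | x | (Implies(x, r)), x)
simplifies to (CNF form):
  x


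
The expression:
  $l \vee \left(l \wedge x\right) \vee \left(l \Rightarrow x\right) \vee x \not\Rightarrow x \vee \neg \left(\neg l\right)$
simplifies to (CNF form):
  $\text{True}$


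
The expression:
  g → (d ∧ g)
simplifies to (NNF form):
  d ∨ ¬g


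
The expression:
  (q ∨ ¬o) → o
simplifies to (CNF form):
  o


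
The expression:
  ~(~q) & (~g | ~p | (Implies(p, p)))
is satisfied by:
  {q: True}


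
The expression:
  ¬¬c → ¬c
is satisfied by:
  {c: False}


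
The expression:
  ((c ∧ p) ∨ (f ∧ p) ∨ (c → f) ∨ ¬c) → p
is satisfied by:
  {p: True, c: True, f: False}
  {p: True, c: False, f: False}
  {f: True, p: True, c: True}
  {f: True, p: True, c: False}
  {c: True, f: False, p: False}


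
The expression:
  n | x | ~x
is always true.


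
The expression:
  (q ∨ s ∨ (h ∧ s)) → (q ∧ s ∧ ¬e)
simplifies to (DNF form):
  (s ∧ ¬s) ∨ (¬q ∧ ¬s) ∨ (q ∧ s ∧ ¬e) ∨ (q ∧ s ∧ ¬s) ∨ (q ∧ ¬e ∧ ¬q) ∨ (q ∧ ¬q ∧ ¬s) ∨ (s ∧ ¬e ∧ ¬s) ∨ (¬e ∧ ¬q ∧ ¬s)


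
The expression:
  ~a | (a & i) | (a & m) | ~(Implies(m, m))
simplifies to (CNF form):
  i | m | ~a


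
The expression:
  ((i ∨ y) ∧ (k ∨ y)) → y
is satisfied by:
  {y: True, k: False, i: False}
  {k: False, i: False, y: False}
  {i: True, y: True, k: False}
  {i: True, k: False, y: False}
  {y: True, k: True, i: False}
  {k: True, y: False, i: False}
  {i: True, k: True, y: True}


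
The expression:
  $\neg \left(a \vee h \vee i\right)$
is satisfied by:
  {i: False, h: False, a: False}


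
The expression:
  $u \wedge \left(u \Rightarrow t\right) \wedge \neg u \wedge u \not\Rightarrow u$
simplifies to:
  $\text{False}$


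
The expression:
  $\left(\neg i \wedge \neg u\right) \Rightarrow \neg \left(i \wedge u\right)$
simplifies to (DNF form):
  $\text{True}$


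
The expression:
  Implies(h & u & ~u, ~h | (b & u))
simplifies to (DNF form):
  True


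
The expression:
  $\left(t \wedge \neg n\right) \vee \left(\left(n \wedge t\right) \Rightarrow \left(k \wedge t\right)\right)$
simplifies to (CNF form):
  $k \vee \neg n \vee \neg t$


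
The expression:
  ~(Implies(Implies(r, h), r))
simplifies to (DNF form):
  ~r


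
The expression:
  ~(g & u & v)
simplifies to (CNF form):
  ~g | ~u | ~v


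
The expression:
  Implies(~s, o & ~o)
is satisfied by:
  {s: True}


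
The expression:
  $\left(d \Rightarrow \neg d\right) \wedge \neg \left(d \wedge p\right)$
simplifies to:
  $\neg d$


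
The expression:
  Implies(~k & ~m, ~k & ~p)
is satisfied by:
  {k: True, m: True, p: False}
  {k: True, p: False, m: False}
  {m: True, p: False, k: False}
  {m: False, p: False, k: False}
  {k: True, m: True, p: True}
  {k: True, p: True, m: False}
  {m: True, p: True, k: False}


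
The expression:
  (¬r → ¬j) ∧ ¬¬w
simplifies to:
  w ∧ (r ∨ ¬j)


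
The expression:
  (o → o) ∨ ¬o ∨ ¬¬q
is always true.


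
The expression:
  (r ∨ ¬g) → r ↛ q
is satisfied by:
  {g: True, r: False, q: False}
  {q: True, g: True, r: False}
  {g: True, r: True, q: False}
  {r: True, q: False, g: False}


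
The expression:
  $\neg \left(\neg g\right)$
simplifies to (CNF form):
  $g$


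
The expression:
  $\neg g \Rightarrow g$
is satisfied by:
  {g: True}


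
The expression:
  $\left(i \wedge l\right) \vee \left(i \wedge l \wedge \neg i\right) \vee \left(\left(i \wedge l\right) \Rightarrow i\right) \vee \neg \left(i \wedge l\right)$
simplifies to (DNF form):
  $\text{True}$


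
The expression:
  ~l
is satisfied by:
  {l: False}


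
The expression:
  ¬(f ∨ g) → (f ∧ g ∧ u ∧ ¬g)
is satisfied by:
  {g: True, f: True}
  {g: True, f: False}
  {f: True, g: False}


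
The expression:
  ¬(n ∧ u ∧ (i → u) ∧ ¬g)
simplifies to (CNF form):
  g ∨ ¬n ∨ ¬u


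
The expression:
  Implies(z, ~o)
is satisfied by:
  {o: False, z: False}
  {z: True, o: False}
  {o: True, z: False}


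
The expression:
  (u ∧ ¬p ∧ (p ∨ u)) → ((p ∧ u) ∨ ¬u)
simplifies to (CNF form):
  p ∨ ¬u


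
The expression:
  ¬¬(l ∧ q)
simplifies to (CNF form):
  l ∧ q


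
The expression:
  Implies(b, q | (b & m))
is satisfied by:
  {q: True, m: True, b: False}
  {q: True, m: False, b: False}
  {m: True, q: False, b: False}
  {q: False, m: False, b: False}
  {b: True, q: True, m: True}
  {b: True, q: True, m: False}
  {b: True, m: True, q: False}


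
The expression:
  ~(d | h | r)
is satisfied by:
  {d: False, r: False, h: False}


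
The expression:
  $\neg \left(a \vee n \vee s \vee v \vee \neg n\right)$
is never true.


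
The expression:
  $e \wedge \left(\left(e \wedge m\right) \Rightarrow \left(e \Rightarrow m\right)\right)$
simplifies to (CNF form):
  $e$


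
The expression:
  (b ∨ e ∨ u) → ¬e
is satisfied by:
  {e: False}


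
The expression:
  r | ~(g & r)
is always true.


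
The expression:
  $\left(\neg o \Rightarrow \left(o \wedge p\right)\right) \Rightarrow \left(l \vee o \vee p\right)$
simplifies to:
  $\text{True}$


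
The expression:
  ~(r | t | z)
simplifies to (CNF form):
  ~r & ~t & ~z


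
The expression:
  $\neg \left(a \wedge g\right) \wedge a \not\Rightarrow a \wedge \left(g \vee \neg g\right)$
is never true.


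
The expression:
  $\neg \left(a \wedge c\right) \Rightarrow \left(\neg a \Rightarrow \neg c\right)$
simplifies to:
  $a \vee \neg c$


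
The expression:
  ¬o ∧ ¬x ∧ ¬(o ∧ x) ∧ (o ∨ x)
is never true.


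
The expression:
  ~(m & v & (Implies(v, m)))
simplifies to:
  ~m | ~v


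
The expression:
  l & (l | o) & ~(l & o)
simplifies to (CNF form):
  l & ~o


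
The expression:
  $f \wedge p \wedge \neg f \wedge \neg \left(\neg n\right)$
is never true.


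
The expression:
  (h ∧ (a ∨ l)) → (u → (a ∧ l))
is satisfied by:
  {l: False, u: False, h: False, a: False}
  {a: True, l: False, u: False, h: False}
  {l: True, a: False, u: False, h: False}
  {a: True, l: True, u: False, h: False}
  {h: True, a: False, l: False, u: False}
  {h: True, a: True, l: False, u: False}
  {h: True, l: True, a: False, u: False}
  {h: True, a: True, l: True, u: False}
  {u: True, h: False, l: False, a: False}
  {u: True, a: True, h: False, l: False}
  {u: True, l: True, h: False, a: False}
  {a: True, u: True, l: True, h: False}
  {u: True, h: True, a: False, l: False}
  {a: True, u: True, h: True, l: True}


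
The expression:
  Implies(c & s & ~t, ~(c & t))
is always true.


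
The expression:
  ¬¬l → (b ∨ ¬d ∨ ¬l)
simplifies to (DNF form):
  b ∨ ¬d ∨ ¬l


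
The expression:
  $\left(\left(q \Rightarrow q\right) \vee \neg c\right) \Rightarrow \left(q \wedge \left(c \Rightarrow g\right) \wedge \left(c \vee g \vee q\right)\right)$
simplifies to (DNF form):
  $\left(g \wedge q\right) \vee \left(q \wedge \neg c\right)$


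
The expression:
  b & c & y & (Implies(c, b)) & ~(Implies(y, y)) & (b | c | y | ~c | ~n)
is never true.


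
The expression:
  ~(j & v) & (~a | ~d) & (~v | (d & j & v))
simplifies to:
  ~v & (~a | ~d)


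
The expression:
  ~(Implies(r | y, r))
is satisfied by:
  {y: True, r: False}


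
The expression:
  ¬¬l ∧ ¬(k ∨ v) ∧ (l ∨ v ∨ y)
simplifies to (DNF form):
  l ∧ ¬k ∧ ¬v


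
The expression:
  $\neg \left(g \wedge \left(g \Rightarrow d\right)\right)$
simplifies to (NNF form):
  $\neg d \vee \neg g$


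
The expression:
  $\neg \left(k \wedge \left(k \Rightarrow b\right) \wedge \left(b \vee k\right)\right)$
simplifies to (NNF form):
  $\neg b \vee \neg k$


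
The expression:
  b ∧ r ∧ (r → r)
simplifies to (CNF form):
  b ∧ r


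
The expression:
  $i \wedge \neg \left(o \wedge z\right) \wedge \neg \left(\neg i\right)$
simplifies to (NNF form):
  $i \wedge \left(\neg o \vee \neg z\right)$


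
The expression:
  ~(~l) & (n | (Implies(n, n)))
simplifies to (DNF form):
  l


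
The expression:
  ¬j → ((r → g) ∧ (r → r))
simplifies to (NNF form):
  g ∨ j ∨ ¬r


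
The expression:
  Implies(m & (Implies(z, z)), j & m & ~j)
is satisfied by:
  {m: False}


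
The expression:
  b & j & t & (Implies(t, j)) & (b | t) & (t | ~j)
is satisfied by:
  {t: True, j: True, b: True}


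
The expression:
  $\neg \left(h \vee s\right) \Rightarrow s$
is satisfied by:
  {s: True, h: True}
  {s: True, h: False}
  {h: True, s: False}


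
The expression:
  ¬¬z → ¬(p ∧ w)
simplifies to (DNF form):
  ¬p ∨ ¬w ∨ ¬z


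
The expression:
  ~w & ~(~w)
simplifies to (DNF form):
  False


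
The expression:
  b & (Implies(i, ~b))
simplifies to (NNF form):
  b & ~i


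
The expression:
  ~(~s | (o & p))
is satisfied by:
  {s: True, p: False, o: False}
  {o: True, s: True, p: False}
  {p: True, s: True, o: False}


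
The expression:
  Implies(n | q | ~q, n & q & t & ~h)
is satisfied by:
  {t: True, q: True, n: True, h: False}


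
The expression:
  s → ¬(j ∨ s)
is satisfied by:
  {s: False}


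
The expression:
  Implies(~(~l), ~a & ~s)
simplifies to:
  ~l | (~a & ~s)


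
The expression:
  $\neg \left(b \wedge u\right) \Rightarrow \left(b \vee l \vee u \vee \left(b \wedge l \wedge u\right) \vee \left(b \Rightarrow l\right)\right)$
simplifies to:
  $\text{True}$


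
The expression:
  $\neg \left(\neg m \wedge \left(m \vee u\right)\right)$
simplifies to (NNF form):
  $m \vee \neg u$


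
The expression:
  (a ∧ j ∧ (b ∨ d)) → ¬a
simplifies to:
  (¬b ∧ ¬d) ∨ ¬a ∨ ¬j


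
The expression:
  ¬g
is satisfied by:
  {g: False}


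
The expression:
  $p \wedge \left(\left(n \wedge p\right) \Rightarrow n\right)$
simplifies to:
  $p$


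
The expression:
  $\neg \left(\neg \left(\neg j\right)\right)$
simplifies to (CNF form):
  $\neg j$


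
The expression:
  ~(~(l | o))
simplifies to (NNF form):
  l | o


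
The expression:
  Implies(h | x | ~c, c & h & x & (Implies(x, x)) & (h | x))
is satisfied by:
  {c: True, h: False, x: False}
  {c: True, x: True, h: True}


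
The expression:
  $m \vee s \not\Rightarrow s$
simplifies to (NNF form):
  $m$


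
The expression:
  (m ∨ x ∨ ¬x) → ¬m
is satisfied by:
  {m: False}


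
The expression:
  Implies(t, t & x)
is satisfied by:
  {x: True, t: False}
  {t: False, x: False}
  {t: True, x: True}


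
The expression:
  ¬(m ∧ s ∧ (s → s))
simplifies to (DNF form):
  ¬m ∨ ¬s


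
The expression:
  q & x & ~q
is never true.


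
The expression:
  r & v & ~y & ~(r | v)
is never true.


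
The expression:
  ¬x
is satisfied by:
  {x: False}


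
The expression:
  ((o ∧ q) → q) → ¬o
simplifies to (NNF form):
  ¬o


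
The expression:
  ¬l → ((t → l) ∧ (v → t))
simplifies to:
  l ∨ (¬t ∧ ¬v)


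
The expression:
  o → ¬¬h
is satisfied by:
  {h: True, o: False}
  {o: False, h: False}
  {o: True, h: True}


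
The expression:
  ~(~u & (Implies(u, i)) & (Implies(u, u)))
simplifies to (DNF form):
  u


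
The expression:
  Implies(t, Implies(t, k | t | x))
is always true.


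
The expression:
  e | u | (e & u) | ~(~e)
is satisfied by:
  {e: True, u: True}
  {e: True, u: False}
  {u: True, e: False}


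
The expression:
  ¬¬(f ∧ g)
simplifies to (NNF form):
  f ∧ g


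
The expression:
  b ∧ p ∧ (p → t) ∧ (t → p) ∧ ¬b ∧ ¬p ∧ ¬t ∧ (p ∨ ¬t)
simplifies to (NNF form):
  False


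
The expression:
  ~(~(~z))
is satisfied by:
  {z: False}


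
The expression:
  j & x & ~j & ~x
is never true.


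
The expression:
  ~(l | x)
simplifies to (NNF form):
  ~l & ~x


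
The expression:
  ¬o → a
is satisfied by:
  {a: True, o: True}
  {a: True, o: False}
  {o: True, a: False}


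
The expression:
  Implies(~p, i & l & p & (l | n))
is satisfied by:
  {p: True}


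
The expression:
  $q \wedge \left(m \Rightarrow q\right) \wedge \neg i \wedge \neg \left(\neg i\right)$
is never true.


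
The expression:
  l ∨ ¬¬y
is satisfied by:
  {y: True, l: True}
  {y: True, l: False}
  {l: True, y: False}


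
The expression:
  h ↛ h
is never true.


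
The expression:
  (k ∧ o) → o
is always true.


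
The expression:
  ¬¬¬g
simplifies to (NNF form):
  ¬g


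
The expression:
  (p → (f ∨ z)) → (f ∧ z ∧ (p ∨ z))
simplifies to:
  (f ∨ p) ∧ (f ∨ ¬z) ∧ (z ∨ ¬f)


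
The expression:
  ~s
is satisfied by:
  {s: False}


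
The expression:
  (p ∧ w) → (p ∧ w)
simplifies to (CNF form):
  True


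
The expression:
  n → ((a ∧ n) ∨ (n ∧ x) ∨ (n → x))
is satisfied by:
  {a: True, x: True, n: False}
  {a: True, n: False, x: False}
  {x: True, n: False, a: False}
  {x: False, n: False, a: False}
  {a: True, x: True, n: True}
  {a: True, n: True, x: False}
  {x: True, n: True, a: False}


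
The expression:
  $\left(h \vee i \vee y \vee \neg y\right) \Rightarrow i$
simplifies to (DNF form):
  $i$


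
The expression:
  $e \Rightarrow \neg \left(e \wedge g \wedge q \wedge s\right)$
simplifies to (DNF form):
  $\neg e \vee \neg g \vee \neg q \vee \neg s$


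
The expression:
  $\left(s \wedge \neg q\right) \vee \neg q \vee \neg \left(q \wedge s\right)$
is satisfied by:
  {s: False, q: False}
  {q: True, s: False}
  {s: True, q: False}


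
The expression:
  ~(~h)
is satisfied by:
  {h: True}


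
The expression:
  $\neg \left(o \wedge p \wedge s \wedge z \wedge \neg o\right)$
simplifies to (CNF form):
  $\text{True}$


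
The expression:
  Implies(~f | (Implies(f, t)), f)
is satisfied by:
  {f: True}


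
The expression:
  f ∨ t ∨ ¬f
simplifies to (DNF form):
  True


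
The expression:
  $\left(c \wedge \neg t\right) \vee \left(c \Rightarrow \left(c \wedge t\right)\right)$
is always true.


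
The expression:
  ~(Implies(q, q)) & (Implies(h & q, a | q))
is never true.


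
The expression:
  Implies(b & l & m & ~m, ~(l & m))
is always true.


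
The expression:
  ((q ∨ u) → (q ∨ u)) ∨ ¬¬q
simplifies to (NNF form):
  True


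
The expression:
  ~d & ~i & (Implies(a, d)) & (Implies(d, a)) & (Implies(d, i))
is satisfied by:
  {d: False, i: False, a: False}


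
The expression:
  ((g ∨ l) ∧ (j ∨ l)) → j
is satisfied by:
  {j: True, l: False}
  {l: False, j: False}
  {l: True, j: True}


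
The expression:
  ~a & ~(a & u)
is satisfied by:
  {a: False}


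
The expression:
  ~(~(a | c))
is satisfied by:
  {a: True, c: True}
  {a: True, c: False}
  {c: True, a: False}


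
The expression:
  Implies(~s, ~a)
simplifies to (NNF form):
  s | ~a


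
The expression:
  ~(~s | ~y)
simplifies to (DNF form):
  s & y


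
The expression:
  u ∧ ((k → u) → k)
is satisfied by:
  {u: True, k: True}


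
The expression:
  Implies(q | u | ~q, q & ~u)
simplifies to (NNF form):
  q & ~u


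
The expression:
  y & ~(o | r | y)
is never true.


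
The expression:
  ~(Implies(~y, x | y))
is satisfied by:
  {x: False, y: False}


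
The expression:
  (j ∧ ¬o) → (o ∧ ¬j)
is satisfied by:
  {o: True, j: False}
  {j: False, o: False}
  {j: True, o: True}


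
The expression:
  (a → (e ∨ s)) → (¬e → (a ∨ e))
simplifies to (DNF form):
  a ∨ e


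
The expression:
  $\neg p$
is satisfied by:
  {p: False}


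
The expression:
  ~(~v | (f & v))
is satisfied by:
  {v: True, f: False}


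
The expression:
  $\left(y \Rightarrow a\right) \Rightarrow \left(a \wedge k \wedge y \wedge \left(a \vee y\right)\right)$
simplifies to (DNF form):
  $\left(k \wedge y\right) \vee \left(y \wedge \neg a\right)$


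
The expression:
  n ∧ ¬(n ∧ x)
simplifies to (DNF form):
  n ∧ ¬x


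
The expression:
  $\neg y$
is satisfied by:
  {y: False}


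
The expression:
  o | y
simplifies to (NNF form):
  o | y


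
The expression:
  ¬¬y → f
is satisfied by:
  {f: True, y: False}
  {y: False, f: False}
  {y: True, f: True}


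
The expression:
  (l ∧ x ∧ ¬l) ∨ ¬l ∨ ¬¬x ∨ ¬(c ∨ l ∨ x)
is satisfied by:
  {x: True, l: False}
  {l: False, x: False}
  {l: True, x: True}


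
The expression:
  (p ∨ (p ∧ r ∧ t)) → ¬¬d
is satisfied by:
  {d: True, p: False}
  {p: False, d: False}
  {p: True, d: True}


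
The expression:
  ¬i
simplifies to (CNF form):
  ¬i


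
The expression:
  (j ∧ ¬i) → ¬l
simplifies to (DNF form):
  i ∨ ¬j ∨ ¬l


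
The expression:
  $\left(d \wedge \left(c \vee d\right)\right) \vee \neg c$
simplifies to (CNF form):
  $d \vee \neg c$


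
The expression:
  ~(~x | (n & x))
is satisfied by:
  {x: True, n: False}


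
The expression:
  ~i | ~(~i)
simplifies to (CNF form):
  True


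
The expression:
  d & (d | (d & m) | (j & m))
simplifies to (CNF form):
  d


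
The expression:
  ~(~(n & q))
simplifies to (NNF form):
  n & q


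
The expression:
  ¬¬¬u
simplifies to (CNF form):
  ¬u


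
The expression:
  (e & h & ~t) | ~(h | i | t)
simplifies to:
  ~t & (e | ~h) & (h | ~i)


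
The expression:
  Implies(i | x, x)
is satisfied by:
  {x: True, i: False}
  {i: False, x: False}
  {i: True, x: True}


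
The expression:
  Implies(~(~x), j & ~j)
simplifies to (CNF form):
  ~x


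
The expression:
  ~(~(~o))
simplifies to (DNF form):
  ~o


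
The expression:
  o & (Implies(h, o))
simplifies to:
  o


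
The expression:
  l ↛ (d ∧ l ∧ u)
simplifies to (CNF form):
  l ∧ (¬d ∨ ¬u)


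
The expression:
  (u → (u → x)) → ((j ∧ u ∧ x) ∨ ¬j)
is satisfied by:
  {u: True, j: False}
  {j: False, u: False}
  {j: True, u: True}


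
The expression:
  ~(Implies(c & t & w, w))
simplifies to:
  False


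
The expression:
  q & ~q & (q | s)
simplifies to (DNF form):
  False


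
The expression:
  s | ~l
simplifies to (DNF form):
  s | ~l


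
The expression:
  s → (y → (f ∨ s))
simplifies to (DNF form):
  True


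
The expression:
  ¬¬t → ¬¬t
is always true.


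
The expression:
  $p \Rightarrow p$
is always true.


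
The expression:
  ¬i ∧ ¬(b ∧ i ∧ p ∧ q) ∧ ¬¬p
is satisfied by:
  {p: True, i: False}


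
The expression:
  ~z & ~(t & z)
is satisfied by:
  {z: False}


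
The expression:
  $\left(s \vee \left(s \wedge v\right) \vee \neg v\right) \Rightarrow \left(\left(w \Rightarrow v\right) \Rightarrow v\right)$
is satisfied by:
  {v: True, w: True}
  {v: True, w: False}
  {w: True, v: False}


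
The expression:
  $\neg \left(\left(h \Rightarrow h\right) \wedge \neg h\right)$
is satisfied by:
  {h: True}


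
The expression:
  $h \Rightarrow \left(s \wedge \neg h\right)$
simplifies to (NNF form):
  $\neg h$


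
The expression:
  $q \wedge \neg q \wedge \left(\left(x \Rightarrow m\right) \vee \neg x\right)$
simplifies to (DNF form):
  $\text{False}$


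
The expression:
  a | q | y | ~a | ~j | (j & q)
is always true.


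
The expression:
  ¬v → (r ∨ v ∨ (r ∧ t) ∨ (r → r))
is always true.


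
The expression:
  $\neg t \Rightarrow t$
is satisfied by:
  {t: True}


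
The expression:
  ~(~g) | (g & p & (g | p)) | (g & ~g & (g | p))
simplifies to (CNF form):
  g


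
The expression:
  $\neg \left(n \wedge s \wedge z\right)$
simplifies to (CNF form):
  $\neg n \vee \neg s \vee \neg z$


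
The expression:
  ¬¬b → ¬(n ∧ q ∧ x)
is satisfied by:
  {x: False, q: False, n: False, b: False}
  {b: True, x: False, q: False, n: False}
  {n: True, x: False, q: False, b: False}
  {b: True, n: True, x: False, q: False}
  {q: True, b: False, x: False, n: False}
  {b: True, q: True, x: False, n: False}
  {n: True, q: True, b: False, x: False}
  {b: True, n: True, q: True, x: False}
  {x: True, n: False, q: False, b: False}
  {b: True, x: True, n: False, q: False}
  {n: True, x: True, b: False, q: False}
  {b: True, n: True, x: True, q: False}
  {q: True, x: True, n: False, b: False}
  {b: True, q: True, x: True, n: False}
  {n: True, q: True, x: True, b: False}


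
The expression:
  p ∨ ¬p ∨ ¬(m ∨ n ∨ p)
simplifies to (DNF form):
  True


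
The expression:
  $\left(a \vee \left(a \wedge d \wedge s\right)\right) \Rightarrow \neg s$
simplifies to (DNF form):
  $\neg a \vee \neg s$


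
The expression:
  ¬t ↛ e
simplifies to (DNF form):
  e ∨ ¬t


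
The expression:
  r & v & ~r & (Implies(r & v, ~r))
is never true.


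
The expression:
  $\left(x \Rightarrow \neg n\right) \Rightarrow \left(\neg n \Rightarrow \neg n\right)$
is always true.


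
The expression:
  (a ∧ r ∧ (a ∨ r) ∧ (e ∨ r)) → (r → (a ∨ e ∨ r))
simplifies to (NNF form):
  True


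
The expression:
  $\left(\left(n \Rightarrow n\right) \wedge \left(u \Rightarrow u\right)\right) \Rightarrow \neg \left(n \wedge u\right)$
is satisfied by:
  {u: False, n: False}
  {n: True, u: False}
  {u: True, n: False}


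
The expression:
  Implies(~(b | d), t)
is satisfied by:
  {b: True, d: True, t: True}
  {b: True, d: True, t: False}
  {b: True, t: True, d: False}
  {b: True, t: False, d: False}
  {d: True, t: True, b: False}
  {d: True, t: False, b: False}
  {t: True, d: False, b: False}


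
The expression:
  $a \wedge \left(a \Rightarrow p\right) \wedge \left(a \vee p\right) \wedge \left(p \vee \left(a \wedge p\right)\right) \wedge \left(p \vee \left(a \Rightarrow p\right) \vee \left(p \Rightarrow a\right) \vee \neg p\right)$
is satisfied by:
  {a: True, p: True}


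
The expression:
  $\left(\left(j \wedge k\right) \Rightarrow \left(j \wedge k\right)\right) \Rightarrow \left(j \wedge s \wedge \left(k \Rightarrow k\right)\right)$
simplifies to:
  $j \wedge s$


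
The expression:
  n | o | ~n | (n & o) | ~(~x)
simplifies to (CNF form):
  True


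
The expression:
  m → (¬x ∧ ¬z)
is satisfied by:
  {x: False, m: False, z: False}
  {z: True, x: False, m: False}
  {x: True, z: False, m: False}
  {z: True, x: True, m: False}
  {m: True, z: False, x: False}


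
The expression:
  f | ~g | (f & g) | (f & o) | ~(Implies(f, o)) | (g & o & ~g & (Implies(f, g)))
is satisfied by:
  {f: True, g: False}
  {g: False, f: False}
  {g: True, f: True}


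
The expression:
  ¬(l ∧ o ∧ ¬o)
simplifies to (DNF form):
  True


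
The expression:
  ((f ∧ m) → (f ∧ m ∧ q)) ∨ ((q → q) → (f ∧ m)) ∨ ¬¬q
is always true.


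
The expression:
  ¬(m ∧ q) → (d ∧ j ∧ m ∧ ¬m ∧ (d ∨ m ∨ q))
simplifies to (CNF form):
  m ∧ q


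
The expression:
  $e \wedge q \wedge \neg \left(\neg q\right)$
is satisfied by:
  {e: True, q: True}


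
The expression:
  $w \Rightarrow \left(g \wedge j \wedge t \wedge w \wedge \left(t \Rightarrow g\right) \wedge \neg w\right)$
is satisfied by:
  {w: False}


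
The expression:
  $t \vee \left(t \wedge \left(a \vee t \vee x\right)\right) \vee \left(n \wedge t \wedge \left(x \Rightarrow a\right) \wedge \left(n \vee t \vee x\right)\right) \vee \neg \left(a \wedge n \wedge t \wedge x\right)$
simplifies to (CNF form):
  $\text{True}$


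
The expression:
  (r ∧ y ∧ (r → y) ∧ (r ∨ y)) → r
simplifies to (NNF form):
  True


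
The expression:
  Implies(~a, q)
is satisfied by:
  {a: True, q: True}
  {a: True, q: False}
  {q: True, a: False}


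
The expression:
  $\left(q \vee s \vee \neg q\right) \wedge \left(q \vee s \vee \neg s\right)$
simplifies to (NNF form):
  $\text{True}$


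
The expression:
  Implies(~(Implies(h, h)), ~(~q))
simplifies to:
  True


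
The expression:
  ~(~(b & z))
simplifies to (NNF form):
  b & z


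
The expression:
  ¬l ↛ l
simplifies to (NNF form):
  True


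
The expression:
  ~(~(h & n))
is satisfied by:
  {h: True, n: True}


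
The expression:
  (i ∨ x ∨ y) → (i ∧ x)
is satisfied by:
  {i: True, x: True, y: False}
  {i: True, y: True, x: True}
  {y: False, x: False, i: False}


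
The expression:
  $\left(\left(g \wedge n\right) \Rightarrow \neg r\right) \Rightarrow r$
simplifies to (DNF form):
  $r$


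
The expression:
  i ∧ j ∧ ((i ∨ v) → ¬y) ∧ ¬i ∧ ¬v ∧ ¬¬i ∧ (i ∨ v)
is never true.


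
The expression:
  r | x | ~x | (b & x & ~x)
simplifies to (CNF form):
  True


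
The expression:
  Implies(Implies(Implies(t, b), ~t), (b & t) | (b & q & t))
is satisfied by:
  {t: True, b: True}


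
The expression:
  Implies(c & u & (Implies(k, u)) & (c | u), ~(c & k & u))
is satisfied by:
  {u: False, k: False, c: False}
  {c: True, u: False, k: False}
  {k: True, u: False, c: False}
  {c: True, k: True, u: False}
  {u: True, c: False, k: False}
  {c: True, u: True, k: False}
  {k: True, u: True, c: False}


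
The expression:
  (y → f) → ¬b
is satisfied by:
  {y: True, b: False, f: False}
  {y: False, b: False, f: False}
  {f: True, y: True, b: False}
  {f: True, y: False, b: False}
  {b: True, y: True, f: False}


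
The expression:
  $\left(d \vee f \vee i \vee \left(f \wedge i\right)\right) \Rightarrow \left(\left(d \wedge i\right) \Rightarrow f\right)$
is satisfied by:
  {f: True, d: False, i: False}
  {f: False, d: False, i: False}
  {i: True, f: True, d: False}
  {i: True, f: False, d: False}
  {d: True, f: True, i: False}
  {d: True, f: False, i: False}
  {d: True, i: True, f: True}


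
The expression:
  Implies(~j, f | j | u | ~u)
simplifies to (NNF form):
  True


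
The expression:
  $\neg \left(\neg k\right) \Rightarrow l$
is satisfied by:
  {l: True, k: False}
  {k: False, l: False}
  {k: True, l: True}


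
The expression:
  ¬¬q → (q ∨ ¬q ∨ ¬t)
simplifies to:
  True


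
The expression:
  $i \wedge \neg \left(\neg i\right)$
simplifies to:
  $i$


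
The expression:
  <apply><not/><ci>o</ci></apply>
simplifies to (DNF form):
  <apply><not/><ci>o</ci></apply>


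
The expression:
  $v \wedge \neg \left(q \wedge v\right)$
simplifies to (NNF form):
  $v \wedge \neg q$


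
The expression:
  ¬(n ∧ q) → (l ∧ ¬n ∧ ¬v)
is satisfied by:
  {n: True, q: True, l: True, v: False}
  {n: True, q: True, v: False, l: False}
  {n: True, q: True, l: True, v: True}
  {n: True, q: True, v: True, l: False}
  {q: True, l: True, v: False, n: False}
  {l: True, q: False, v: False, n: False}


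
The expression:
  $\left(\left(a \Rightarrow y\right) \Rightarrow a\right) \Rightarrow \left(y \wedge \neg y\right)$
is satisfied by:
  {a: False}


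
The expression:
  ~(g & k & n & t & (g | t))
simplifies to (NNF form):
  ~g | ~k | ~n | ~t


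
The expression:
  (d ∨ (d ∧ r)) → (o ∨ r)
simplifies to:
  o ∨ r ∨ ¬d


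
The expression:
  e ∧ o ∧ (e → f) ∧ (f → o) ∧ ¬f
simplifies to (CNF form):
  False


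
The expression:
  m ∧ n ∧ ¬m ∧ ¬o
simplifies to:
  False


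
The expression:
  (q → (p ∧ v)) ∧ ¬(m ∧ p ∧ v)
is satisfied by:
  {m: False, q: False, p: False, v: False}
  {m: True, q: False, p: False, v: False}
  {v: True, m: False, q: False, p: False}
  {v: True, m: True, q: False, p: False}
  {p: True, m: False, q: False, v: False}
  {p: True, m: True, q: False, v: False}
  {v: True, p: True, m: False, q: False}
  {v: True, q: True, m: False, p: True}


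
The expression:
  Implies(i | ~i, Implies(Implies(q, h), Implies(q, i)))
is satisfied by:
  {i: True, h: False, q: False}
  {h: False, q: False, i: False}
  {i: True, q: True, h: False}
  {q: True, h: False, i: False}
  {i: True, h: True, q: False}
  {h: True, i: False, q: False}
  {i: True, q: True, h: True}


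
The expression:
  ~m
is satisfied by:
  {m: False}


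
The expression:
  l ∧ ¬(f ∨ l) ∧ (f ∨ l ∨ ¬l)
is never true.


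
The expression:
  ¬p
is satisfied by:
  {p: False}


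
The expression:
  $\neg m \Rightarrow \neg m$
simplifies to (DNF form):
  $\text{True}$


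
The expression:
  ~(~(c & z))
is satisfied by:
  {c: True, z: True}


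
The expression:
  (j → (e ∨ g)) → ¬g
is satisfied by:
  {g: False}


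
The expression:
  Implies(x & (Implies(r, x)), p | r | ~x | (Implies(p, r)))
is always true.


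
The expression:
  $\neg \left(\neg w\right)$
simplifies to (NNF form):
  $w$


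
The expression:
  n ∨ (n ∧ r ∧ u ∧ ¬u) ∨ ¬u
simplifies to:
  n ∨ ¬u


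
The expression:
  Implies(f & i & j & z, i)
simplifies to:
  True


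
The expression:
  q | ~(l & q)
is always true.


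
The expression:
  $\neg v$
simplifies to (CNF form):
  $\neg v$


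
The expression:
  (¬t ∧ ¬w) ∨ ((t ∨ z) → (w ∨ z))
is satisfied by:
  {z: True, w: True, t: False}
  {z: True, w: False, t: False}
  {w: True, z: False, t: False}
  {z: False, w: False, t: False}
  {z: True, t: True, w: True}
  {z: True, t: True, w: False}
  {t: True, w: True, z: False}


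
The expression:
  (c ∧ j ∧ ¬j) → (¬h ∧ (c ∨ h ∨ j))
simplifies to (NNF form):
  True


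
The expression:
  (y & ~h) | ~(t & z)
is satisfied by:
  {y: True, h: False, t: False, z: False}
  {y: False, h: False, t: False, z: False}
  {h: True, y: True, z: False, t: False}
  {h: True, z: False, y: False, t: False}
  {z: True, y: True, h: False, t: False}
  {z: True, y: False, h: False, t: False}
  {z: True, h: True, y: True, t: False}
  {z: True, h: True, y: False, t: False}
  {t: True, y: True, h: False, z: False}
  {t: True, y: False, h: False, z: False}
  {t: True, h: True, y: True, z: False}
  {t: True, h: True, y: False, z: False}
  {z: True, t: True, y: True, h: False}


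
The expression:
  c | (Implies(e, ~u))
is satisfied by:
  {c: True, u: False, e: False}
  {u: False, e: False, c: False}
  {c: True, e: True, u: False}
  {e: True, u: False, c: False}
  {c: True, u: True, e: False}
  {u: True, c: False, e: False}
  {c: True, e: True, u: True}


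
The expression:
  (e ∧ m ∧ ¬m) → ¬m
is always true.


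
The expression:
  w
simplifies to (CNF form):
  w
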